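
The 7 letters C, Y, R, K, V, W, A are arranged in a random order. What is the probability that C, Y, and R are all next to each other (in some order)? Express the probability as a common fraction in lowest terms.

1/7

There are 7! = 5040 arrangements.
Treat the three as one block: 5! placements × 3! orders within the block = 120·6 = 720.
Probability = 720/5040 = 1/7.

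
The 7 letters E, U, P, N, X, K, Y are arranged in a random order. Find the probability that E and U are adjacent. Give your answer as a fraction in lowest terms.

There are 7! = 5040 arrangements.
Treat E and U as a block: 6! arrangements of the blocks × 2 orders within the block = 2·720 = 1440.
Probability = 1440/5040 = 2/7.

2/7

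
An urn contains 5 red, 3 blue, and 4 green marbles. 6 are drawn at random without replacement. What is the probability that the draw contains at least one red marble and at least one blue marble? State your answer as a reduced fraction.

There are C(12,6) = 924 possible draws.
By inclusion-exclusion on the complements, draws missing all red or all blue: C(7,6) + C(9,6) − C(4,6) = 7 + 84 − 0 = 91.
So draws with at least one of each: 924 − 91 = 833, probability 833/924 = 119/132.

119/132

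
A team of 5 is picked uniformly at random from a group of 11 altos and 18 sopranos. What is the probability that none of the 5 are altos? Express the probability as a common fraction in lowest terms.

136/1885

There are C(29,5) = 118755 possible selections.
Selections with no altos (all sopranos): C(18,5) = 8568.
Probability = 8568/118755 = 136/1885.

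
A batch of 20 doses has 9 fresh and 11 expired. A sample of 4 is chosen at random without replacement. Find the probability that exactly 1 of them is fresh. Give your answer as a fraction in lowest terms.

Total number of selections: C(20,4) = 4845.
Selections with exactly 1 fresh: choose 1 of the 9 fresh and 3 of the 11 expired, C(9,1)·C(11,3) = 9·165 = 1485.
Probability = 1485/4845 = 99/323.

99/323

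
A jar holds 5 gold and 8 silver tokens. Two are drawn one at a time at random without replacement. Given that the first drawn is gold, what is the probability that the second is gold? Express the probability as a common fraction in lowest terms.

1/3

After removing one gold, 12 remain: 4 gold and 8 silver.
So the probability the next is gold is 4/12 = 1/3.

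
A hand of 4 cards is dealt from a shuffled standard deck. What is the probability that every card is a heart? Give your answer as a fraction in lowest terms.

11/4165

There are C(52,4) = 270725 possible 4-card hands.
Hands that are all hearts: C(13,4) = 715.
Probability = 715/270725 = 11/4165.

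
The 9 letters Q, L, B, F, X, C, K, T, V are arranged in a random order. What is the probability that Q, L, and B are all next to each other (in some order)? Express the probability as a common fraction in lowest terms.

1/12

There are 9! = 362880 arrangements.
Treat the three as one block: 7! placements × 3! orders within the block = 5040·6 = 30240.
Probability = 30240/362880 = 1/12.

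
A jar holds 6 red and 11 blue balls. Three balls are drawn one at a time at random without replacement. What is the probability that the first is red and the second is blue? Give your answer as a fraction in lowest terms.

Multiply the conditional probabilities at each draw: 6/17 · 11/16 = 66/272 = 33/136.

33/136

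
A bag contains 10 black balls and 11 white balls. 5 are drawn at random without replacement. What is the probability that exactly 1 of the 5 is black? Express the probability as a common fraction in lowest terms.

1100/6783

The sample space is all 5-subsets of the 21: C(21,5) = 20349.
Selections with exactly 1 black: choose 1 of the 10 black and 4 of the 11 white, C(10,1)·C(11,4) = 10·330 = 3300.
Probability = 3300/20349 = 1100/6783.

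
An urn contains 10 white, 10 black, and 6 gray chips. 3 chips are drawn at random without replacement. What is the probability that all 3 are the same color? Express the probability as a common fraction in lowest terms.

1/10

There are C(26,3) = 2600 ways to draw 3 chips.
All same color: C(10,3) + C(10,3) + C(6,3) = 120 + 120 + 20 = 260.
Probability = 260/2600 = 1/10.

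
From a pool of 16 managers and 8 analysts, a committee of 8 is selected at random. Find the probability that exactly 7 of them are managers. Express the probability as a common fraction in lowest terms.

There are C(24,8) = 735471 ways to choose 8 from 24.
Selections with exactly 7 managers: choose 7 of the 16 managers and 1 of the 8 analysts, C(16,7)·C(8,1) = 11440·8 = 91520.
Probability = 91520/735471 = 8320/66861.

8320/66861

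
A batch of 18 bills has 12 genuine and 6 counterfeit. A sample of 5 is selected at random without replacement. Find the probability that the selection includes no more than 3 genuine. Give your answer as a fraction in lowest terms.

Total selections: C(18,5) = 8568.
Count the complement (more than 3 genuine): C(12,4)·C(6,1) + C(12,5)·C(6,0) = 2970 + 792 = 3762.
Probability = 1 − 3762/8568 = 4806/8568 = 267/476.

267/476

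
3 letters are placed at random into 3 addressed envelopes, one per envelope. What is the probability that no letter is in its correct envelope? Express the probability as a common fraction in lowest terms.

1/3

There are 3! = 6 assignments.
By inclusion-exclusion, assignments with no fixed points: C(3,0)·3! − C(3,1)·2! + C(3,2)·1! − C(3,3)·0! = 2.
Probability = 2/6 = 1/3.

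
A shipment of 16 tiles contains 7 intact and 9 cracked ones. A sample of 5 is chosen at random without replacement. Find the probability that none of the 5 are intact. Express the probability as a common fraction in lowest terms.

3/104

There are C(16,5) = 4368 possible selections.
Selections with no intact (all cracked): C(9,5) = 126.
Probability = 126/4368 = 3/104.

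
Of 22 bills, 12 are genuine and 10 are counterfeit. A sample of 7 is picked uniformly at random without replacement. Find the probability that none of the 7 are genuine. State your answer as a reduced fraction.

5/7106

There are C(22,7) = 170544 possible selections.
Selections with no genuine (all counterfeit): C(10,7) = 120.
Probability = 120/170544 = 5/7106.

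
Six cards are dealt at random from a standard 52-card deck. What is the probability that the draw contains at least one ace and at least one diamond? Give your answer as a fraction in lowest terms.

6772177/20358520

There are C(52,6) = 20358520 possible draws.
By inclusion-exclusion on the complements, draws missing all aces or all diamonds: C(48,6) + C(39,6) − C(36,6) = 12271512 + 3262623 − 1947792 = 13586343.
So draws with at least one of each: 20358520 − 13586343 = 6772177, probability 6772177/20358520.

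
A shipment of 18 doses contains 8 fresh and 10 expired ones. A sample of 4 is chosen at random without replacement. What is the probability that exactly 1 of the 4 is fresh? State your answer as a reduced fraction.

There are C(18,4) = 3060 ways to choose 4 from 18.
Selections with exactly 1 fresh: choose 1 of the 8 fresh and 3 of the 10 expired, C(8,1)·C(10,3) = 8·120 = 960.
Probability = 960/3060 = 16/51.

16/51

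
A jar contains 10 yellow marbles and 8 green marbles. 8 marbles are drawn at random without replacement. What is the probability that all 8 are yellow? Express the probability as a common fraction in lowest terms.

There are C(18,8) = 43758 possible selections.
Selections with all yellow: C(10,8) = 45.
Probability = 45/43758 = 5/4862.

5/4862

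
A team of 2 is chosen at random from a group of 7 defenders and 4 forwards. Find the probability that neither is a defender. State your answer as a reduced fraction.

6/55

There are C(11,2) = 55 possible selections.
Selections with no defenders (all forwards): C(4,2) = 6.
Probability = 6/55.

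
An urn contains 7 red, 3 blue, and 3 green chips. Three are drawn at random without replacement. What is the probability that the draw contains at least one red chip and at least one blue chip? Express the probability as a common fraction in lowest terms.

147/286

There are C(13,3) = 286 possible draws.
By inclusion-exclusion on the complements, draws missing all red or all blue: C(6,3) + C(10,3) − C(3,3) = 20 + 120 − 1 = 139.
So draws with at least one of each: 286 − 139 = 147, probability 147/286.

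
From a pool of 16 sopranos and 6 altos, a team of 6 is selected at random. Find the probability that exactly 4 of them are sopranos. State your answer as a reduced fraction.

Total number of selections: C(22,6) = 74613.
Selections with exactly 4 sopranos: choose 4 of the 16 sopranos and 2 of the 6 altos, C(16,4)·C(6,2) = 1820·15 = 27300.
Probability = 27300/74613 = 1300/3553.

1300/3553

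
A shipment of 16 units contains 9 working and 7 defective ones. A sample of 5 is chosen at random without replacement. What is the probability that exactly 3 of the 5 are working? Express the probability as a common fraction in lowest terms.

21/52

Total number of selections: C(16,5) = 4368.
Selections with exactly 3 working: choose 3 of the 9 working and 2 of the 7 defective, C(9,3)·C(7,2) = 84·21 = 1764.
Probability = 1764/4368 = 21/52.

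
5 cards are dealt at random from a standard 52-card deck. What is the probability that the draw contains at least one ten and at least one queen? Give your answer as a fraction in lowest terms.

There are C(52,5) = 2598960 possible draws.
By inclusion-exclusion on the complements, draws missing all tens or all queens: C(48,5) + C(48,5) − C(44,5) = 1712304 + 1712304 − 1086008 = 2338600.
So draws with at least one of each: 2598960 − 2338600 = 260360, probability 260360/2598960 = 6509/64974.

6509/64974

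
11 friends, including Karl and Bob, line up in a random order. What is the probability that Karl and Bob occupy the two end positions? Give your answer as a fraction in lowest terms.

1/55

There are 11! = 39916800 arrangements.
Place Karl and Bob at the ends in 2 ways, arrange the remaining 9 in 9! = 362880 ways: 2·362880 = 725760.
Probability = 725760/39916800 = 1/55.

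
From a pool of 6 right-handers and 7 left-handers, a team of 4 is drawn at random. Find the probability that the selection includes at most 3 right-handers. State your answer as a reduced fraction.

There are C(13,4) = 715 ways to choose the 4.
The complement is exactly 4 right-handers: C(6,4)·C(7,0) = 15.
Probability = 1 − 15/715 = 700/715 = 140/143.

140/143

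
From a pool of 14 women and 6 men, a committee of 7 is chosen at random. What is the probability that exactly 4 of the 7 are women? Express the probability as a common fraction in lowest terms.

1001/3876

There are C(20,7) = 77520 ways to choose 7 from 20.
Selections with exactly 4 women: choose 4 of the 14 women and 3 of the 6 men, C(14,4)·C(6,3) = 1001·20 = 20020.
Probability = 20020/77520 = 1001/3876.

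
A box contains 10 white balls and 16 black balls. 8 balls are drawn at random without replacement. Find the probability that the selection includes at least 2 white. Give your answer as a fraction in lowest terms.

2007/2185

There are C(26,8) = 1562275 ways to choose the 8.
Count the complement (fewer than 2 white): C(10,0)·C(16,8) + C(10,1)·C(16,7) = 12870 + 114400 = 127270.
Probability = 1 − 127270/1562275 = 1435005/1562275 = 2007/2185.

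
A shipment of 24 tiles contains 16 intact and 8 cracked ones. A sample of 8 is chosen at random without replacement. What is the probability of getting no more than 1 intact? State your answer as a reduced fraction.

Total selections: C(24,8) = 735471.
Favorable selections (no more than 1 intact): C(16,0)·C(8,8) + C(16,1)·C(8,7) = 1 + 128 = 129.
Probability = 129/735471 = 43/245157.

43/245157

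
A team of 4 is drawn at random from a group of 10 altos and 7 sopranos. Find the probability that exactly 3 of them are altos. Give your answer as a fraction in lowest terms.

6/17

There are C(17,4) = 2380 ways to choose 4 from 17.
Selections with exactly 3 altos: choose 3 of the 10 altos and 1 of the 7 sopranos, C(10,3)·C(7,1) = 120·7 = 840.
Probability = 840/2380 = 6/17.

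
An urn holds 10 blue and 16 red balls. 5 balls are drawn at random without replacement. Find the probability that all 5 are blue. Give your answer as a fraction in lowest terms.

63/16445

There are C(26,5) = 65780 possible selections.
Selections with all blue: C(10,5) = 252.
Probability = 252/65780 = 63/16445.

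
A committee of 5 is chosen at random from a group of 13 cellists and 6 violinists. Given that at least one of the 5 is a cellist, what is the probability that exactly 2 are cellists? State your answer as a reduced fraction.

20/149

Work in counts. Selections with at least one cellist: C(19,5) − C(6,5) = 11628 − 6 = 11622.
Of those, selections where exactly 2 are cellists: C(13,2)·C(6,3) = 78·20 = 1560.
Conditional probability = 1560/11622 = 20/149.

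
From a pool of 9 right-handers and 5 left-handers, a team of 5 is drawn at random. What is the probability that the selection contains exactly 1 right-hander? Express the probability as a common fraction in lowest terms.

The sample space is all 5-subsets of the 14: C(14,5) = 2002.
Selections with exactly 1 right-hander: choose 1 of the 9 right-handers and 4 of the 5 left-handers, C(9,1)·C(5,4) = 9·5 = 45.
Probability = 45/2002.

45/2002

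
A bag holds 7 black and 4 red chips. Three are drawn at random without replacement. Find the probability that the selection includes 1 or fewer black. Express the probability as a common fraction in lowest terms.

46/165

Total selections: C(11,3) = 165.
Favorable selections (1 or fewer black): C(7,0)·C(4,3) + C(7,1)·C(4,2) = 4 + 42 = 46.
Probability = 46/165.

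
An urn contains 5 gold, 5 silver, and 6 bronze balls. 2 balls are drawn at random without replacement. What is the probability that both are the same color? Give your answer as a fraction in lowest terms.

7/24

There are C(16,2) = 120 ways to draw 2 balls.
All same color: C(5,2) + C(5,2) + C(6,2) = 10 + 10 + 15 = 35.
Probability = 35/120 = 7/24.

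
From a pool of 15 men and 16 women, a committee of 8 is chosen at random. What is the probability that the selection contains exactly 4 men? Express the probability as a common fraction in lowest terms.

2548/8091

Total number of selections: C(31,8) = 7888725.
Selections with exactly 4 men: choose 4 of the 15 men and 4 of the 16 women, C(15,4)·C(16,4) = 1365·1820 = 2484300.
Probability = 2484300/7888725 = 2548/8091.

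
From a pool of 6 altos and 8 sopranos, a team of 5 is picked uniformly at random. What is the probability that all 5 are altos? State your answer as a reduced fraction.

There are C(14,5) = 2002 possible selections.
Selections with all altos: C(6,5) = 6.
Probability = 6/2002 = 3/1001.

3/1001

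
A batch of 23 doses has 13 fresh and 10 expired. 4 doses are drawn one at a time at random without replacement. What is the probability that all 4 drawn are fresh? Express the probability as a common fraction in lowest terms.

Multiply the conditional probabilities at each draw: 13/23 · 12/22 · 11/21 · 10/20 = 17160/212520 = 13/161.

13/161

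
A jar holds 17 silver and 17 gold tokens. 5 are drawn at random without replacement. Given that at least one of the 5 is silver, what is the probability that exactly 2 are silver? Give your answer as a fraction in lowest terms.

Work in counts. Selections with at least one silver: C(34,5) − C(17,5) = 278256 − 6188 = 272068.
Of those, selections where exactly 2 are silver: C(17,2)·C(17,3) = 136·680 = 92480.
Conditional probability = 92480/272068 = 1360/4001.

1360/4001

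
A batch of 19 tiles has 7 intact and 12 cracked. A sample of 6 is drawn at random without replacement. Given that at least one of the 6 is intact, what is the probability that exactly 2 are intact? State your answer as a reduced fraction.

165/416

Work in counts. Selections with at least one intact: C(19,6) − C(12,6) = 27132 − 924 = 26208.
Of those, selections where exactly 2 are intact: C(7,2)·C(12,4) = 21·495 = 10395.
Conditional probability = 10395/26208 = 165/416.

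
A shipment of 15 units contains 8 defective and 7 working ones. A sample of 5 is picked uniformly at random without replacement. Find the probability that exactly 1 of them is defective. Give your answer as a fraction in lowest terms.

The sample space is all 5-subsets of the 15: C(15,5) = 3003.
Selections with exactly 1 defective: choose 1 of the 8 defective and 4 of the 7 working, C(8,1)·C(7,4) = 8·35 = 280.
Probability = 280/3003 = 40/429.

40/429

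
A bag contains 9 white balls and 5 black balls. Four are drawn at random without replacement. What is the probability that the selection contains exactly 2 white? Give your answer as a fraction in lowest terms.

360/1001

The sample space is all 4-subsets of the 14: C(14,4) = 1001.
Selections with exactly 2 white: choose 2 of the 9 white and 2 of the 5 black, C(9,2)·C(5,2) = 36·10 = 360.
Probability = 360/1001.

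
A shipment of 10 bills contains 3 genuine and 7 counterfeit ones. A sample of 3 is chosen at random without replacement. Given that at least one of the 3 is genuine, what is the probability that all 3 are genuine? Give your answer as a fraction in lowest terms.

Work in counts. Selections with at least one genuine: C(10,3) − C(7,3) = 120 − 35 = 85.
Of those, selections where all 3 are genuine: C(3,3) = 1.
Conditional probability = 1/85.

1/85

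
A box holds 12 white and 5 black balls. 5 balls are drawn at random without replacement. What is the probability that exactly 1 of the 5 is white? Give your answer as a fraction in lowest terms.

15/1547

Total number of selections: C(17,5) = 6188.
Selections with exactly 1 white: choose 1 of the 12 white and 4 of the 5 black, C(12,1)·C(5,4) = 12·5 = 60.
Probability = 60/6188 = 15/1547.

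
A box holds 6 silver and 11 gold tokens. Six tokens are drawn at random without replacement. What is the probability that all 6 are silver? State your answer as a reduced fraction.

There are C(17,6) = 12376 possible selections.
Selections with all silver: C(6,6) = 1.
Probability = 1/12376.

1/12376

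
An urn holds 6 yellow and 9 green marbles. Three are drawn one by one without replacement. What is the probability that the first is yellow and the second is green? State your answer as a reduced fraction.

Multiply the conditional probabilities at each draw: 6/15 · 9/14 = 54/210 = 9/35.

9/35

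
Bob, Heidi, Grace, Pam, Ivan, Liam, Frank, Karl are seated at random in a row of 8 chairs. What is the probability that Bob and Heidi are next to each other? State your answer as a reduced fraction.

1/4

There are 8! = 40320 arrangements.
Treat Bob and Heidi as a block: 7! arrangements of the blocks × 2 orders within the block = 2·5040 = 10080.
Probability = 10080/40320 = 1/4.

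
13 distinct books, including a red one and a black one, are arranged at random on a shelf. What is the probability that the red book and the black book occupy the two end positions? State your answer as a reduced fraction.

There are 13! = 6227020800 arrangements.
Place the red book and the black book at the ends in 2 ways, arrange the remaining 11 in 11! = 39916800 ways: 2·39916800 = 79833600.
Probability = 79833600/6227020800 = 1/78.

1/78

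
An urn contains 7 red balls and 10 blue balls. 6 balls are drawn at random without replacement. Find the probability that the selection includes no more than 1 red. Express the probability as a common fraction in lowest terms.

There are C(17,6) = 12376 ways to choose the 6.
Favorable selections (no more than 1 red): C(7,0)·C(10,6) + C(7,1)·C(10,5) = 210 + 1764 = 1974.
Probability = 1974/12376 = 141/884.

141/884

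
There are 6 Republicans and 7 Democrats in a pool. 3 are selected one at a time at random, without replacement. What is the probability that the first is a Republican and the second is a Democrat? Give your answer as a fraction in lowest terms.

7/26

Multiply the conditional probabilities at each draw: 6/13 · 7/12 = 42/156 = 7/26.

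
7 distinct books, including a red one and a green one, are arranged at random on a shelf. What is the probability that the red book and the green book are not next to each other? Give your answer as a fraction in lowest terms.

5/7

There are 7! = 5040 arrangements.
Arrangements with the red book and the green book adjacent: 2·6! = 1440.
So not adjacent: 5040 − 1440 = 3600, probability 3600/5040 = 5/7.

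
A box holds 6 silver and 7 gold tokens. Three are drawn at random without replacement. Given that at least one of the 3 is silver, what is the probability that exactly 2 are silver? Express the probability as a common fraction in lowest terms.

Work in counts. Selections with at least one silver: C(13,3) − C(7,3) = 286 − 35 = 251.
Of those, selections where exactly 2 are silver: C(6,2)·C(7,1) = 15·7 = 105.
Conditional probability = 105/251.

105/251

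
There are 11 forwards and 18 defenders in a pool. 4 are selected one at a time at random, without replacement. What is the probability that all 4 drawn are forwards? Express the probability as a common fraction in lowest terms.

Multiply the conditional probabilities at each draw: 11/29 · 10/28 · 9/27 · 8/26 = 7920/570024 = 110/7917.

110/7917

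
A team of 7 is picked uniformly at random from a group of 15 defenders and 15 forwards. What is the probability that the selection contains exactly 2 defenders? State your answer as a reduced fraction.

539/3480

Total number of selections: C(30,7) = 2035800.
Selections with exactly 2 defenders: choose 2 of the 15 defenders and 5 of the 15 forwards, C(15,2)·C(15,5) = 105·3003 = 315315.
Probability = 315315/2035800 = 539/3480.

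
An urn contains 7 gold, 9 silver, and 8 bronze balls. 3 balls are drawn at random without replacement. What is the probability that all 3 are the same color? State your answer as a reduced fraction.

175/2024

There are C(24,3) = 2024 ways to draw 3 balls.
All same color: C(7,3) + C(9,3) + C(8,3) = 35 + 84 + 56 = 175.
Probability = 175/2024.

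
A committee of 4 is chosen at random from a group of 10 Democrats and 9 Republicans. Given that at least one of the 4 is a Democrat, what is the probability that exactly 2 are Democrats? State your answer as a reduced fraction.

54/125

Work in counts. Selections with at least one Democrat: C(19,4) − C(9,4) = 3876 − 126 = 3750.
Of those, selections where exactly 2 are Democrats: C(10,2)·C(9,2) = 45·36 = 1620.
Conditional probability = 1620/3750 = 54/125.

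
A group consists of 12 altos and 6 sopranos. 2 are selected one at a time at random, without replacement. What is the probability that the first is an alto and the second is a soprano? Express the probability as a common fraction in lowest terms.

4/17

Multiply the conditional probabilities at each draw: 12/18 · 6/17 = 72/306 = 4/17.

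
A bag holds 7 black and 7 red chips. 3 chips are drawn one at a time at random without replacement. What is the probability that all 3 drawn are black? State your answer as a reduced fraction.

Multiply the conditional probabilities at each draw: 7/14 · 6/13 · 5/12 = 210/2184 = 5/52.

5/52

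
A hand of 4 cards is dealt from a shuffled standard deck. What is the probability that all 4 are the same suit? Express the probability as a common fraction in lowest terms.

There are C(52,4) = 270725 possible 4-card hands.
Hands of one suit: 4 suits × C(13,4) = 4·715 = 2860.
Probability = 2860/270725 = 44/4165.

44/4165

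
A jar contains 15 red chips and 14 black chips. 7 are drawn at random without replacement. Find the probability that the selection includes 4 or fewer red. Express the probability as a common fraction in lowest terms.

There are C(29,7) = 1560780 ways to choose the 7.
Count the complement (more than 4 red): C(15,5)·C(14,2) + C(15,6)·C(14,1) + C(15,7)·C(14,0) = 273273 + 70070 + 6435 = 349778.
Probability = 1 − 349778/1560780 = 1211002/1560780 = 46577/60030.

46577/60030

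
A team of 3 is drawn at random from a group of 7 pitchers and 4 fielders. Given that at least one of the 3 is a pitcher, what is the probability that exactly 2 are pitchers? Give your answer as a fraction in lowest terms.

12/23

Work in counts. Selections with at least one pitcher: C(11,3) − C(4,3) = 165 − 4 = 161.
Of those, selections where exactly 2 are pitchers: C(7,2)·C(4,1) = 21·4 = 84.
Conditional probability = 84/161 = 12/23.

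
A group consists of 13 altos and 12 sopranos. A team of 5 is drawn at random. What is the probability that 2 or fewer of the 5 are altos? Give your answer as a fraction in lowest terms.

Total selections: C(25,5) = 53130.
Favorable selections (2 or fewer altos): C(13,0)·C(12,5) + C(13,1)·C(12,4) + C(13,2)·C(12,3) = 792 + 6435 + 17160 = 24387.
Probability = 24387/53130 = 739/1610.

739/1610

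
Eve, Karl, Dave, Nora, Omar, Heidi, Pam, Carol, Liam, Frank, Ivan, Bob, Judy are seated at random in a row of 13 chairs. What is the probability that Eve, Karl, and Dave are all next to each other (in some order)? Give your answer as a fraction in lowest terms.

1/26

There are 13! = 6227020800 arrangements.
Treat the three as one block: 11! placements × 3! orders within the block = 39916800·6 = 239500800.
Probability = 239500800/6227020800 = 1/26.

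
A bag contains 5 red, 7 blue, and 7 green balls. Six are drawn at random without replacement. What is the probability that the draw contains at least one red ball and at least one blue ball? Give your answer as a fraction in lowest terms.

There are C(19,6) = 27132 possible draws.
By inclusion-exclusion on the complements, draws missing all red or all blue: C(14,6) + C(12,6) − C(7,6) = 3003 + 924 − 7 = 3920.
So draws with at least one of each: 27132 − 3920 = 23212, probability 23212/27132 = 829/969.

829/969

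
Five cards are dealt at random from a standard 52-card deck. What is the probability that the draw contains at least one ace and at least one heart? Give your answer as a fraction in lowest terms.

There are C(52,5) = 2598960 possible draws.
By inclusion-exclusion on the complements, draws missing all aces or all hearts: C(48,5) + C(39,5) − C(36,5) = 1712304 + 575757 − 376992 = 1911069.
So draws with at least one of each: 2598960 − 1911069 = 687891, probability 687891/2598960 = 229297/866320.

229297/866320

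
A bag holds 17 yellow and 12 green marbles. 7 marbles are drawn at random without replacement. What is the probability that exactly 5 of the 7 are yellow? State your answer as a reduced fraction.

2618/10005

Total number of selections: C(29,7) = 1560780.
Selections with exactly 5 yellow: choose 5 of the 17 yellow and 2 of the 12 green, C(17,5)·C(12,2) = 6188·66 = 408408.
Probability = 408408/1560780 = 2618/10005.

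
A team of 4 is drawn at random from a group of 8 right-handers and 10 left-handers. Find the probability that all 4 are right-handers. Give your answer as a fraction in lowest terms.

There are C(18,4) = 3060 possible selections.
Selections with all right-handers: C(8,4) = 70.
Probability = 70/3060 = 7/306.

7/306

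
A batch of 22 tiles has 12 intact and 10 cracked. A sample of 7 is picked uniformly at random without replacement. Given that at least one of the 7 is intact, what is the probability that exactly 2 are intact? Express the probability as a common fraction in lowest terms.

77/789

Work in counts. Selections with at least one intact: C(22,7) − C(10,7) = 170544 − 120 = 170424.
Of those, selections where exactly 2 are intact: C(12,2)·C(10,5) = 66·252 = 16632.
Conditional probability = 16632/170424 = 77/789.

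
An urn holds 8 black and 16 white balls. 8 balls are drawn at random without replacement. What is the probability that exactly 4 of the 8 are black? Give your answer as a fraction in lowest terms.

127400/735471

Total number of selections: C(24,8) = 735471.
Selections with exactly 4 black: choose 4 of the 8 black and 4 of the 16 white, C(8,4)·C(16,4) = 70·1820 = 127400.
Probability = 127400/735471.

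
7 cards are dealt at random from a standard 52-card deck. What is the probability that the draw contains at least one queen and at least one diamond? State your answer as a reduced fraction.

There are C(52,7) = 133784560 possible draws.
By inclusion-exclusion on the complements, draws missing all queens or all diamonds: C(48,7) + C(39,7) − C(36,7) = 73629072 + 15380937 − 8347680 = 80662329.
So draws with at least one of each: 133784560 − 80662329 = 53122231, probability 53122231/133784560.

53122231/133784560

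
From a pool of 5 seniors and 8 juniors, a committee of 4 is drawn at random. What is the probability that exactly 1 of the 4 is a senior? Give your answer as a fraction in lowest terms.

Total number of selections: C(13,4) = 715.
Selections with exactly 1 senior: choose 1 of the 5 seniors and 3 of the 8 juniors, C(5,1)·C(8,3) = 5·56 = 280.
Probability = 280/715 = 56/143.

56/143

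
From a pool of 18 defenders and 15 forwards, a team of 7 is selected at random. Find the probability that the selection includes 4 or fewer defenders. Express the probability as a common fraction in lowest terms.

28353/39556

Total selections: C(33,7) = 4272048.
Favorable selections (4 or fewer defenders): C(18,0)·C(15,7) + C(18,1)·C(15,6) + C(18,2)·C(15,5) + C(18,3)·C(15,4) + C(18,4)·C(15,3) = 6435 + 90090 + 459459 + 1113840 + 1392300 = 3062124.
Probability = 3062124/4272048 = 28353/39556.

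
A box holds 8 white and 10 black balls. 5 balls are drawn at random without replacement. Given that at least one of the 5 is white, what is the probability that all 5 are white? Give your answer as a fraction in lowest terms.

Work in counts. Selections with at least one white: C(18,5) − C(10,5) = 8568 − 252 = 8316.
Of those, selections where all 5 are white: C(8,5) = 56.
Conditional probability = 56/8316 = 2/297.

2/297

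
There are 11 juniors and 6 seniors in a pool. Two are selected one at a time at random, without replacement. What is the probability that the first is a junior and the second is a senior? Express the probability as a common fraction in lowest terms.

33/136

Multiply the conditional probabilities at each draw: 11/17 · 6/16 = 66/272 = 33/136.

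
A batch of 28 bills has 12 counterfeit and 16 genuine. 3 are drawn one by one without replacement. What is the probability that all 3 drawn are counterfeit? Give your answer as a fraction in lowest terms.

Multiply the conditional probabilities at each draw: 12/28 · 11/27 · 10/26 = 1320/19656 = 55/819.

55/819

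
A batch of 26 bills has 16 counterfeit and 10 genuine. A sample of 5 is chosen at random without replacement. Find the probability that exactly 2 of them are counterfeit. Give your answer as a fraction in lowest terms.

720/3289

The sample space is all 5-subsets of the 26: C(26,5) = 65780.
Selections with exactly 2 counterfeit: choose 2 of the 16 counterfeit and 3 of the 10 genuine, C(16,2)·C(10,3) = 120·120 = 14400.
Probability = 14400/65780 = 720/3289.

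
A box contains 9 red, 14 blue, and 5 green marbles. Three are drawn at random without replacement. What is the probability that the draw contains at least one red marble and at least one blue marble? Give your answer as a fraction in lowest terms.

There are C(28,3) = 3276 possible draws.
By inclusion-exclusion on the complements, draws missing all red or all blue: C(19,3) + C(14,3) − C(5,3) = 969 + 364 − 10 = 1323.
So draws with at least one of each: 3276 − 1323 = 1953, probability 1953/3276 = 31/52.

31/52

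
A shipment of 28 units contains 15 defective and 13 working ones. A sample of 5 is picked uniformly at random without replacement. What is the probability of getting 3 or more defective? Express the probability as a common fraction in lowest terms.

103/180

Total selections: C(28,5) = 98280.
Favorable selections (3 or more defective): C(15,3)·C(13,2) + C(15,4)·C(13,1) + C(15,5)·C(13,0) = 35490 + 17745 + 3003 = 56238.
Probability = 56238/98280 = 103/180.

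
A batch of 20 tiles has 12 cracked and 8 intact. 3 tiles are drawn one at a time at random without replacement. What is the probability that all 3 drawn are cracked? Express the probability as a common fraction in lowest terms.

Multiply the conditional probabilities at each draw: 12/20 · 11/19 · 10/18 = 1320/6840 = 11/57.

11/57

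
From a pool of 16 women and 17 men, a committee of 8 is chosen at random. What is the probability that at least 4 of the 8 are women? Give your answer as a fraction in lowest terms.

Total selections: C(33,8) = 13884156.
Favorable selections (at least 4 women): C(16,4)·C(17,4) + C(16,5)·C(17,3) + C(16,6)·C(17,2) + C(16,7)·C(17,1) + C(16,8)·C(17,0) = 4331600 + 2970240 + 1089088 + 194480 + 12870 = 8598278.
Probability = 8598278/13884156 = 330703/534006.

330703/534006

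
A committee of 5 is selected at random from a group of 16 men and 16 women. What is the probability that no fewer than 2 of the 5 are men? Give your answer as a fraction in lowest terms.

Total selections: C(32,5) = 201376.
Count the complement (fewer than 2 men): C(16,0)·C(16,5) + C(16,1)·C(16,4) = 4368 + 29120 = 33488.
Probability = 1 − 33488/201376 = 167888/201376 = 1499/1798.

1499/1798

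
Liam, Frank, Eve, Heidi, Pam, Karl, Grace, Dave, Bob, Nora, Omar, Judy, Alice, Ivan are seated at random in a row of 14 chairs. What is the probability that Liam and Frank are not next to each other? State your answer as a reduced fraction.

There are 14! = 87178291200 arrangements.
Arrangements with Liam and Frank adjacent: 2·13! = 12454041600.
So not adjacent: 87178291200 − 12454041600 = 74724249600, probability 74724249600/87178291200 = 6/7.

6/7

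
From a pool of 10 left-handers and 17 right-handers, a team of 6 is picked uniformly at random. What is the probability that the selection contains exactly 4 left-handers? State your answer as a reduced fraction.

There are C(27,6) = 296010 ways to choose 6 from 27.
Selections with exactly 4 left-handers: choose 4 of the 10 left-handers and 2 of the 17 right-handers, C(10,4)·C(17,2) = 210·136 = 28560.
Probability = 28560/296010 = 952/9867.

952/9867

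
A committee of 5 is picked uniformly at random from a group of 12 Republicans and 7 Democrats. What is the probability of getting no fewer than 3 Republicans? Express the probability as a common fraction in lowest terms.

2959/3876

Total selections: C(19,5) = 11628.
Favorable selections (no fewer than 3 Republicans): C(12,3)·C(7,2) + C(12,4)·C(7,1) + C(12,5)·C(7,0) = 4620 + 3465 + 792 = 8877.
Probability = 8877/11628 = 2959/3876.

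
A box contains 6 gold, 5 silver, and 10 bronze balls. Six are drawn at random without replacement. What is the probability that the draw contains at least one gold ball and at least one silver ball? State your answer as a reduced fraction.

5923/7752

There are C(21,6) = 54264 possible draws.
By inclusion-exclusion on the complements, draws missing all gold or all silver: C(15,6) + C(16,6) − C(10,6) = 5005 + 8008 − 210 = 12803.
So draws with at least one of each: 54264 − 12803 = 41461, probability 41461/54264 = 5923/7752.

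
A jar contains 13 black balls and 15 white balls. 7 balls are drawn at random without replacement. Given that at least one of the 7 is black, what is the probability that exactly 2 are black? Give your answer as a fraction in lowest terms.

182/915

Work in counts. Selections with at least one black: C(28,7) − C(15,7) = 1184040 − 6435 = 1177605.
Of those, selections where exactly 2 are black: C(13,2)·C(15,5) = 78·3003 = 234234.
Conditional probability = 234234/1177605 = 182/915.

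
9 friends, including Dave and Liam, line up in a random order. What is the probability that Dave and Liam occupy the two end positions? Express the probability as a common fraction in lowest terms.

There are 9! = 362880 arrangements.
Place Dave and Liam at the ends in 2 ways, arrange the remaining 7 in 7! = 5040 ways: 2·5040 = 10080.
Probability = 10080/362880 = 1/36.

1/36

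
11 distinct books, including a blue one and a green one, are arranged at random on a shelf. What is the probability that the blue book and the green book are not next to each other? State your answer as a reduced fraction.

9/11

There are 11! = 39916800 arrangements.
Arrangements with the blue book and the green book adjacent: 2·10! = 7257600.
So not adjacent: 39916800 − 7257600 = 32659200, probability 32659200/39916800 = 9/11.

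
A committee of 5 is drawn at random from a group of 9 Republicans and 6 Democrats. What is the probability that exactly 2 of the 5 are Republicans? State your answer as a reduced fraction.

240/1001

The sample space is all 5-subsets of the 15: C(15,5) = 3003.
Selections with exactly 2 Republicans: choose 2 of the 9 Republicans and 3 of the 6 Democrats, C(9,2)·C(6,3) = 36·20 = 720.
Probability = 720/3003 = 240/1001.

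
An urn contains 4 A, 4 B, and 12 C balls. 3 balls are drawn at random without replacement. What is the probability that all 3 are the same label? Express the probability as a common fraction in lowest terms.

1/5

There are C(20,3) = 1140 ways to draw 3 balls.
All same label: C(4,3) + C(4,3) + C(12,3) = 4 + 4 + 220 = 228.
Probability = 228/1140 = 1/5.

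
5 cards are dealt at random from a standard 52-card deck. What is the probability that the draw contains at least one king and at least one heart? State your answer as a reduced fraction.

229297/866320

There are C(52,5) = 2598960 possible draws.
By inclusion-exclusion on the complements, draws missing all kings or all hearts: C(48,5) + C(39,5) − C(36,5) = 1712304 + 575757 − 376992 = 1911069.
So draws with at least one of each: 2598960 − 1911069 = 687891, probability 687891/2598960 = 229297/866320.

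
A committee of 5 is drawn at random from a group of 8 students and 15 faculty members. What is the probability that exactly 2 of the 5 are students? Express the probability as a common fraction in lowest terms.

There are C(23,5) = 33649 ways to choose 5 from 23.
Selections with exactly 2 students: choose 2 of the 8 students and 3 of the 15 faculty members, C(8,2)·C(15,3) = 28·455 = 12740.
Probability = 12740/33649 = 1820/4807.

1820/4807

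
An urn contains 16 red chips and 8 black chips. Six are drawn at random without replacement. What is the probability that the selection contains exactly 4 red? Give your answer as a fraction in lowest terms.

1820/4807

The sample space is all 6-subsets of the 24: C(24,6) = 134596.
Selections with exactly 4 red: choose 4 of the 16 red and 2 of the 8 black, C(16,4)·C(8,2) = 1820·28 = 50960.
Probability = 50960/134596 = 1820/4807.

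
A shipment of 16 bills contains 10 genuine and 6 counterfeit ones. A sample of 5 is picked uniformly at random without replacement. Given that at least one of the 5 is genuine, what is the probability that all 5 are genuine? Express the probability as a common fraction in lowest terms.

Work in counts. Selections with at least one genuine: C(16,5) − C(6,5) = 4368 − 6 = 4362.
Of those, selections where all 5 are genuine: C(10,5) = 252.
Conditional probability = 252/4362 = 42/727.

42/727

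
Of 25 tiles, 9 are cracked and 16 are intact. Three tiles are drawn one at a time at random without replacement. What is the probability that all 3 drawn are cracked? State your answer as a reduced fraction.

21/575

Multiply the conditional probabilities at each draw: 9/25 · 8/24 · 7/23 = 504/13800 = 21/575.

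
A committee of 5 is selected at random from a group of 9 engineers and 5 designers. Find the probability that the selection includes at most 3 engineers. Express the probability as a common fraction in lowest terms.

89/143

There are C(14,5) = 2002 ways to choose the 5.
Favorable selections (at most 3 engineers): C(9,0)·C(5,5) + C(9,1)·C(5,4) + C(9,2)·C(5,3) + C(9,3)·C(5,2) = 1 + 45 + 360 + 840 = 1246.
Probability = 1246/2002 = 89/143.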